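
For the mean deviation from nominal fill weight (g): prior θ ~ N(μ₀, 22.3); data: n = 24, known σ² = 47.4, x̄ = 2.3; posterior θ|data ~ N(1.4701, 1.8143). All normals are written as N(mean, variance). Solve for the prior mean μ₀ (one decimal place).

The posterior mean is a precision-weighted average: μ_n = (τ₀μ₀ + τ_data·x̄)/(τ₀+τ_data), with τ₀=1/σ₀² and τ_data=n/σ².
Here τ₀ = 1/22.3 = 0.044843 and τ_data = 24/47.4 = 0.506329, so τ_n = 0.551172.
Rearranging for μ₀: μ₀ = (μ_n·τ_n − τ_data·x̄)/τ₀ = (1.4701·0.551172 − 0.506329·2.3) / 0.044843 = -0.354279/0.044843 ≈ -7.9.

μ₀ = -7.9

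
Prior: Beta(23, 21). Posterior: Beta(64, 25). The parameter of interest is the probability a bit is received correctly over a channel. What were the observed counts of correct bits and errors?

41 correct bits and 4 errors

A Beta(a, b) prior with s successes and f failures in binomial data gives a Beta(a+s, b+f) posterior.
So s = 64 − 23 = 41 and f = 25 − 21 = 4.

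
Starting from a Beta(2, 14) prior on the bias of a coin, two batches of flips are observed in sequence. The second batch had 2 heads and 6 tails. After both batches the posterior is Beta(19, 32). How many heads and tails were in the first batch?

15 heads and 12 tails

Sequential conjugate updates are equivalent to a single update on the pooled data, so total successes = posterior α − prior α and total failures = posterior β − prior β.
Total across both batches: 19−2=17 heads, 32−14=18 tails.
Subtract the second batch: 17−2=15 heads and 18−6=12 tails.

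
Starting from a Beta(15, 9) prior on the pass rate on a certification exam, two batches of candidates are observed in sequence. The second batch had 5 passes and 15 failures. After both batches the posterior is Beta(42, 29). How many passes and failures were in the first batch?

22 passes and 5 failures

Sequential conjugate updates are equivalent to a single update on the pooled data, so total successes = posterior α − prior α and total failures = posterior β − prior β.
Total across both batches: 42−15=27 passes, 29−9=20 failures.
Subtract the second batch: 27−5=22 passes and 20−15=5 failures.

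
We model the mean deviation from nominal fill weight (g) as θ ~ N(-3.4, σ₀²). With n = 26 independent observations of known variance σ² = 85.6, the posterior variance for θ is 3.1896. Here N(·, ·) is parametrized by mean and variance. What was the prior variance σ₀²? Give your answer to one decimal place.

σ₀² = 102.2

Posterior precision equals prior precision plus data precision: 1/σ_n² = 1/σ₀² + n/σ².
So 1/σ₀² = 1/3.1896 − 26/85.6 = 0.313519 − 0.303738 = 0.009781.
Hence σ₀² = 1/0.009781 ≈ 102.2.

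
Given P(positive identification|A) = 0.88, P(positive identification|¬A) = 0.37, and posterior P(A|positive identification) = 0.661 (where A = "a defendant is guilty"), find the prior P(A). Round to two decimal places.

In odds form, posterior odds = prior odds × likelihood ratio, so prior odds = posterior odds ÷ LR.
Posterior odds = 0.661/(1−0.661) = 1.9499. LR = 0.88/0.37 = 2.3784.
Prior odds = 1.9499/2.3784 = 0.8198, so P(A) = 0.8198/(1+0.8198) ≈ 0.45.

P(A) = 0.45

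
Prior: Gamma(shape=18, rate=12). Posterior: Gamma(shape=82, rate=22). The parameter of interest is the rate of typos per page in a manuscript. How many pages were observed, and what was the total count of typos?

Gamma–Poisson conjugacy: posterior shape = α + Σxᵢ, posterior rate = β + n.
Matching: Σxᵢ = 82 − 18 = 64 and n = 22 − 12 = 10.

n = 10 pages with total 64 typos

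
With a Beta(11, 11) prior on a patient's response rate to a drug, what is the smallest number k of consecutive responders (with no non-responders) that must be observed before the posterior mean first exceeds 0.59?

k = 5

After k responders and 0 non-responders the posterior is Beta(11+k, 11), with mean (11+k)/(11+11+k).
Set (11+k)/(22+k) > 0.59 and solve: k > (0.59·22 − 11)/(1 − 0.59) = 4.829.
The smallest integer exceeding 4.829 is 5.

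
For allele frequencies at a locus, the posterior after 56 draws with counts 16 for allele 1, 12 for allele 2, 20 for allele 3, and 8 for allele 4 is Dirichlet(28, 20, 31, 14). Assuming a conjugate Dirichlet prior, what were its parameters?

Dirichlet(12, 8, 11, 6)

For a Dirichlet(α) prior with multinomial counts c, the posterior is Dirichlet(α + c) componentwise.
Subtract each count from the matching posterior parameter: 28−16=12, 20−12=8, 31−20=11, 14−8=6.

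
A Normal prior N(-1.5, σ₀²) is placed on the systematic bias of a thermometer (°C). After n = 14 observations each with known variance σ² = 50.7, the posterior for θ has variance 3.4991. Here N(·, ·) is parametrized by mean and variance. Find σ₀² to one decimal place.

For the Normal–Normal model with known σ², precisions add: τ_n = τ₀ + n/σ².
So 1/σ₀² = 1/3.4991 − 14/50.7 = 0.285788 − 0.276134 = 0.009654.
Hence σ₀² = 1/0.009654 ≈ 103.6.

σ₀² = 103.6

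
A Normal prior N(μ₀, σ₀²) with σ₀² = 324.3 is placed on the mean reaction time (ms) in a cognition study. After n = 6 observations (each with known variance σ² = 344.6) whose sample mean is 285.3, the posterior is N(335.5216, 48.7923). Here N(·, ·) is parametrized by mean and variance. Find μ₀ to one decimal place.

The posterior mean is a precision-weighted average: μ_n = (τ₀μ₀ + τ_data·x̄)/(τ₀+τ_data), with τ₀=1/σ₀² and τ_data=n/σ².
Here τ₀ = 1/324.3 = 0.003084 and τ_data = 6/344.6 = 0.017411, so τ_n = 0.020495.
Rearranging for μ₀: μ₀ = (μ_n·τ_n − τ_data·x̄)/τ₀ = (335.5216·0.020495 − 0.017411·285.3) / 0.003084 = 1.909157/0.003084 ≈ 619.1.

μ₀ = 619.1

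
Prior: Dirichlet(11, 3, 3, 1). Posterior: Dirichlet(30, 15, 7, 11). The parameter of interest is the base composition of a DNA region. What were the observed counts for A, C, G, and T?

counts (19, 12, 4, 10)

For a Dirichlet(α) prior with multinomial counts c, the posterior is Dirichlet(α + c) componentwise.
Counts are posterior − prior componentwise: 30−11=19, 15−3=12, 7−3=4, 11−1=10.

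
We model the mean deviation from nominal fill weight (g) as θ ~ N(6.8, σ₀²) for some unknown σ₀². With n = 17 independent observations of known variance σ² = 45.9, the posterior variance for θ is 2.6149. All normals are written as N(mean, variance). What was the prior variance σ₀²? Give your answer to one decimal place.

For the Normal–Normal model with known σ², precisions add: τ_n = τ₀ + n/σ².
So 1/σ₀² = 1/2.6149 − 17/45.9 = 0.382424 − 0.370370 = 0.012054.
Hence σ₀² = 1/0.012054 ≈ 83.0.

σ₀² = 83.0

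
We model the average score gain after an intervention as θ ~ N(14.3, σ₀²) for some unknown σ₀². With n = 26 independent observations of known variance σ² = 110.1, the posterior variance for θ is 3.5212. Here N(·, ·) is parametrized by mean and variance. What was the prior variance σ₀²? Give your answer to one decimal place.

σ₀² = 20.9

For the Normal–Normal model with known σ², precisions add: τ_n = τ₀ + n/σ².
So 1/σ₀² = 1/3.5212 − 26/110.1 = 0.283994 − 0.236149 = 0.047845.
Hence σ₀² = 1/0.047845 ≈ 20.9.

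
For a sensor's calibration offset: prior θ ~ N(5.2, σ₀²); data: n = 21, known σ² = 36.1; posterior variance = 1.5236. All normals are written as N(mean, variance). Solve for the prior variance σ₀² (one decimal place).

σ₀² = 13.4

Posterior precision equals prior precision plus data precision: 1/σ_n² = 1/σ₀² + n/σ².
So 1/σ₀² = 1/1.5236 − 21/36.1 = 0.656340 − 0.581717 = 0.074623.
Hence σ₀² = 1/0.074623 ≈ 13.4.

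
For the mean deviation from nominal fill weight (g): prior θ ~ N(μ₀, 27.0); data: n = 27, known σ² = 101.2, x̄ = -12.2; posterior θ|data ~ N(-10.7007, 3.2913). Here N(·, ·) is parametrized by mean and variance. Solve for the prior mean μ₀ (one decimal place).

μ₀ = 0.1

The posterior mean is a precision-weighted average: μ_n = (τ₀μ₀ + τ_data·x̄)/(τ₀+τ_data), with τ₀=1/σ₀² and τ_data=n/σ².
Here τ₀ = 1/27.0 = 0.037037 and τ_data = 27/101.2 = 0.266798, so τ_n = 0.303835.
Rearranging for μ₀: μ₀ = (μ_n·τ_n − τ_data·x̄)/τ₀ = (-10.7007·0.303835 − 0.266798·-12.2) / 0.037037 = 0.003688/0.037037 ≈ 0.1.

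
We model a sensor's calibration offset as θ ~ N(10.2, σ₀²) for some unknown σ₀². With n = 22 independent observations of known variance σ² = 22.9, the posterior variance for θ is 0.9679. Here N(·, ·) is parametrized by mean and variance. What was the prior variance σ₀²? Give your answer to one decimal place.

Posterior precision equals prior precision plus data precision: 1/σ_n² = 1/σ₀² + n/σ².
So 1/σ₀² = 1/0.9679 − 22/22.9 = 1.033165 − 0.960699 = 0.072466.
Hence σ₀² = 1/0.072466 ≈ 13.8.

σ₀² = 13.8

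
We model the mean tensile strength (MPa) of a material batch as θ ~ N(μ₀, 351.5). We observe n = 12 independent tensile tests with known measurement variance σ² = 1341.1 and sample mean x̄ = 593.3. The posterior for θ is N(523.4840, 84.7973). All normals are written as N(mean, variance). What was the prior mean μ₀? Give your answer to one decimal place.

μ₀ = 303.9

The posterior mean is a precision-weighted average: μ_n = (τ₀μ₀ + τ_data·x̄)/(τ₀+τ_data), with τ₀=1/σ₀² and τ_data=n/σ².
Here τ₀ = 1/351.5 = 0.002845 and τ_data = 12/1341.1 = 0.008948, so τ_n = 0.011793.
Rearranging for μ₀: μ₀ = (μ_n·τ_n − τ_data·x̄)/τ₀ = (523.4840·0.011793 − 0.008948·593.3) / 0.002845 = 0.864598/0.002845 ≈ 303.9.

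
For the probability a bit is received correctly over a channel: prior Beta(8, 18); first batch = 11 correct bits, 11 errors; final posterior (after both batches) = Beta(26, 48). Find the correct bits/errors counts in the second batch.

Sequential conjugate updates are equivalent to a single update on the pooled data, so total successes = posterior α − prior α and total failures = posterior β − prior β.
Total across both batches: 26−8=18 correct bits, 48−18=30 errors.
Subtract the first batch: 18−11=7 correct bits and 30−11=19 errors.

7 correct bits and 19 errors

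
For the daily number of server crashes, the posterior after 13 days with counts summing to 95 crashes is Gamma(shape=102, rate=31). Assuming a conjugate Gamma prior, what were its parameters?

Gamma(shape=7, rate=18)

A Gamma(α, β) prior (rate parametrization) on a Poisson rate with n observations summing to S gives posterior Gamma(α+S, β+n).
So α = 102 − 95 = 7 and β = 31 − 13 = 18.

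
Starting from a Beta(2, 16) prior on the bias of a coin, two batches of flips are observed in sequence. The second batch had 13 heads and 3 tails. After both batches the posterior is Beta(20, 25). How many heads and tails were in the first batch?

5 heads and 6 tails

Sequential conjugate updates are equivalent to a single update on the pooled data, so total successes = posterior α − prior α and total failures = posterior β − prior β.
Total across both batches: 20−2=18 heads, 25−16=9 tails.
Subtract the second batch: 18−13=5 heads and 9−3=6 tails.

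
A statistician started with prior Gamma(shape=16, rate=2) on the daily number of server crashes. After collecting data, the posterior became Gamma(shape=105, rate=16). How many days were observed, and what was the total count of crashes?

n = 14 days with total 89 crashes

Gamma–Poisson conjugacy: posterior shape = α + Σxᵢ, posterior rate = β + n.
Matching: Σxᵢ = 105 − 16 = 89 and n = 16 − 2 = 14.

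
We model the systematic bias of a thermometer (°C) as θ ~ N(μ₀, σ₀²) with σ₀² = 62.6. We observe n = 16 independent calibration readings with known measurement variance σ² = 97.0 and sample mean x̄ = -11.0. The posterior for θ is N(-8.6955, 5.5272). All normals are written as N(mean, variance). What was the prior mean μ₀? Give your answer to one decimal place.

The posterior mean is a precision-weighted average: μ_n = (τ₀μ₀ + τ_data·x̄)/(τ₀+τ_data), with τ₀=1/σ₀² and τ_data=n/σ².
Here τ₀ = 1/62.6 = 0.015974 and τ_data = 16/97.0 = 0.164948, so τ_n = 0.180922.
Rearranging for μ₀: μ₀ = (μ_n·τ_n − τ_data·x̄)/τ₀ = (-8.6955·0.180922 − 0.164948·-11.0) / 0.015974 = 0.241221/0.015974 ≈ 15.1.

μ₀ = 15.1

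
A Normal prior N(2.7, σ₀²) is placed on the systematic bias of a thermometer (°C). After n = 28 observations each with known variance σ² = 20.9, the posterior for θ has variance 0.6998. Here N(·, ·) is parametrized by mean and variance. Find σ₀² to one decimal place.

σ₀² = 11.2

For the Normal–Normal model with known σ², precisions add: τ_n = τ₀ + n/σ².
So 1/σ₀² = 1/0.6998 − 28/20.9 = 1.428980 − 1.339713 = 0.089267.
Hence σ₀² = 1/0.089267 ≈ 11.2.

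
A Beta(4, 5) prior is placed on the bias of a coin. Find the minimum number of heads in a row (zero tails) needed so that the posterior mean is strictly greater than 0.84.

After k heads and 0 tails the posterior is Beta(4+k, 5), with mean (4+k)/(4+5+k).
Set (4+k)/(9+k) > 0.84 and solve: k > (0.84·9 − 4)/(1 − 0.84) = 22.250.
The smallest integer exceeding 22.250 is 23.

k = 23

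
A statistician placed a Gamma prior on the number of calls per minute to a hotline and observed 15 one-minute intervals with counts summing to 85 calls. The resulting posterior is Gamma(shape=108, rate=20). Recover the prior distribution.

A Gamma(α, β) prior (rate parametrization) on a Poisson rate with n observations summing to S gives posterior Gamma(α+S, β+n).
So α = 108 − 85 = 23 and β = 20 − 15 = 5.

Gamma(shape=23, rate=5)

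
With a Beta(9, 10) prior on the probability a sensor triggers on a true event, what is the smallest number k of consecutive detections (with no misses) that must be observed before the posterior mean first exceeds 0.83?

k = 40

After k detections and 0 misses the posterior is Beta(9+k, 10), with mean (9+k)/(9+10+k).
Set (9+k)/(19+k) > 0.83 and solve: k > (0.83·19 − 9)/(1 − 0.83) = 39.824.
The smallest integer exceeding 39.824 is 40.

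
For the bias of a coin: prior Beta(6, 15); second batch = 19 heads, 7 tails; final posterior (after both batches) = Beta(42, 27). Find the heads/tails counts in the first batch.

17 heads and 5 tails

Sequential conjugate updates are equivalent to a single update on the pooled data, so total successes = posterior α − prior α and total failures = posterior β − prior β.
Total across both batches: 42−6=36 heads, 27−15=12 tails.
Subtract the second batch: 36−19=17 heads and 12−7=5 tails.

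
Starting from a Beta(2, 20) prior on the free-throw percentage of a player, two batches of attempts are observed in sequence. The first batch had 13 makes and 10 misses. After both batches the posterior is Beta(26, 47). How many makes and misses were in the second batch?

Sequential conjugate updates are equivalent to a single update on the pooled data, so total successes = posterior α − prior α and total failures = posterior β − prior β.
Total across both batches: 26−2=24 makes, 47−20=27 misses.
Subtract the first batch: 24−13=11 makes and 27−10=17 misses.

11 makes and 17 misses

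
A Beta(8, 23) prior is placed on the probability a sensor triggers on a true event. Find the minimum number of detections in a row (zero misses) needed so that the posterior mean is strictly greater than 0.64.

k = 33

After k detections and 0 misses the posterior is Beta(8+k, 23), with mean (8+k)/(8+23+k).
Set (8+k)/(31+k) > 0.64 and solve: k > (0.64·31 − 8)/(1 − 0.64) = 32.889.
The smallest integer exceeding 32.889 is 33.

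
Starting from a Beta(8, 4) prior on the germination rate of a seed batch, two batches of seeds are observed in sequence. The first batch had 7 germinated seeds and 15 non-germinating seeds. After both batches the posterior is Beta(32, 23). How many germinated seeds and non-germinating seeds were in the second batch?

17 germinated seeds and 4 non-germinating seeds

Because Beta–binomial updating is additive in the counts, the combined data contributed (α_post−α_prior, β_post−β_prior) successes and failures.
Total across both batches: 32−8=24 germinated seeds, 23−4=19 non-germinating seeds.
Subtract the first batch: 24−7=17 germinated seeds and 19−15=4 non-germinating seeds.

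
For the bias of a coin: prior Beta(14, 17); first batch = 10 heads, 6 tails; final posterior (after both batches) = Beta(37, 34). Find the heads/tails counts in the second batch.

Sequential conjugate updates are equivalent to a single update on the pooled data, so total successes = posterior α − prior α and total failures = posterior β − prior β.
Total across both batches: 37−14=23 heads, 34−17=17 tails.
Subtract the first batch: 23−10=13 heads and 17−6=11 tails.

13 heads and 11 tails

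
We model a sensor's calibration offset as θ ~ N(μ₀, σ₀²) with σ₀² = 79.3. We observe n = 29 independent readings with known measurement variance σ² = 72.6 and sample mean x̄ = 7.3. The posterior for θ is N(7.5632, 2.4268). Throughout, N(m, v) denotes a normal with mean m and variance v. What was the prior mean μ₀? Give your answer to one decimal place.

μ₀ = 15.9

The posterior mean is a precision-weighted average: μ_n = (τ₀μ₀ + τ_data·x̄)/(τ₀+τ_data), with τ₀=1/σ₀² and τ_data=n/σ².
Here τ₀ = 1/79.3 = 0.012610 and τ_data = 29/72.6 = 0.399449, so τ_n = 0.412059.
Rearranging for μ₀: μ₀ = (μ_n·τ_n − τ_data·x̄)/τ₀ = (7.5632·0.412059 − 0.399449·7.3) / 0.012610 = 0.200507/0.012610 ≈ 15.9.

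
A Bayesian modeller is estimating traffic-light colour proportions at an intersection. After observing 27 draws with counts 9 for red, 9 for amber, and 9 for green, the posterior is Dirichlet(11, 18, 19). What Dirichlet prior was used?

Dirichlet(2, 9, 10)

For a Dirichlet(α) prior with multinomial counts c, the posterior is Dirichlet(α + c) componentwise.
Subtract each count from the matching posterior parameter: 11−9=2, 18−9=9, 19−9=10.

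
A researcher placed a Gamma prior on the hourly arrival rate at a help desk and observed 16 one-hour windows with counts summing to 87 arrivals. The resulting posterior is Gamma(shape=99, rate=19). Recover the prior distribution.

Gamma(shape=12, rate=3)

A Gamma(α, β) prior (rate parametrization) on a Poisson rate with n observations summing to S gives posterior Gamma(α+S, β+n).
So α = 99 − 87 = 12 and β = 19 − 16 = 3.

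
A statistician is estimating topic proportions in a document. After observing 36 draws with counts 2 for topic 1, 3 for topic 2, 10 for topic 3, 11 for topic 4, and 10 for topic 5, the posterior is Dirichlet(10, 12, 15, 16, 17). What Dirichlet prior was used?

Dirichlet(8, 9, 5, 5, 7)

For a Dirichlet(α) prior with multinomial counts c, the posterior is Dirichlet(α + c) componentwise.
Subtract each count from the matching posterior parameter: 10−2=8, 12−3=9, 15−10=5, 16−11=5, 17−10=7.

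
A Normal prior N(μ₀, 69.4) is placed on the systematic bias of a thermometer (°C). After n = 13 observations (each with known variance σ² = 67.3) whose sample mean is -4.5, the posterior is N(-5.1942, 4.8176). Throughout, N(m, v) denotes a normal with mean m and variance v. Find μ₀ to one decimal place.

With known observation variance, the Normal–Normal posterior has precision τ_n = τ₀ + n/σ² and mean μ_n = (τ₀μ₀ + (n/σ²)x̄)/τ_n.
Here τ₀ = 1/69.4 = 0.014409 and τ_data = 13/67.3 = 0.193165, so τ_n = 0.207574.
Rearranging for μ₀: μ₀ = (μ_n·τ_n − τ_data·x̄)/τ₀ = (-5.1942·0.207574 − 0.193165·-4.5) / 0.014409 = -0.208938/0.014409 ≈ -14.5.

μ₀ = -14.5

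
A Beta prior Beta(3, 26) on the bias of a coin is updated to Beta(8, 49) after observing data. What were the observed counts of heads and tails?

5 heads and 23 tails

Under Beta–binomial conjugacy the posterior parameters are (α+s, β+f).
So s = 8 − 3 = 5 and f = 49 − 26 = 23.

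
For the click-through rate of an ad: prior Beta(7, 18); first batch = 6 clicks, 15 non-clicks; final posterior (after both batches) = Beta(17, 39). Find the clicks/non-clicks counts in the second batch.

4 clicks and 6 non-clicks

Because Beta–binomial updating is additive in the counts, the combined data contributed (α_post−α_prior, β_post−β_prior) successes and failures.
Total across both batches: 17−7=10 clicks, 39−18=21 non-clicks.
Subtract the first batch: 10−6=4 clicks and 21−15=6 non-clicks.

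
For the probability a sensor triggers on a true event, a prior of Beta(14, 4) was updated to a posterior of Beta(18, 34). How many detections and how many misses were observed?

A Beta(α, β) prior with s successes and f failures in binomial data gives a Beta(α+s, β+f) posterior.
So s = 18 − 14 = 4 and f = 34 − 4 = 30.

4 detections and 30 misses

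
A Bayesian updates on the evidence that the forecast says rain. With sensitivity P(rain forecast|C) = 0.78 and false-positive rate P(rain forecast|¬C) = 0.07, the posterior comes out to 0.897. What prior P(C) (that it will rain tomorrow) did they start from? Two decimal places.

P(C) = 0.44

In odds form, posterior odds = prior odds × likelihood ratio, so prior odds = posterior odds ÷ LR.
Posterior odds = 0.897/(1−0.897) = 8.7087. LR = 0.78/0.07 = 11.1429.
Prior odds = 8.7087/11.1429 = 0.7815, so P(C) = 0.7815/(1+0.7815) ≈ 0.44.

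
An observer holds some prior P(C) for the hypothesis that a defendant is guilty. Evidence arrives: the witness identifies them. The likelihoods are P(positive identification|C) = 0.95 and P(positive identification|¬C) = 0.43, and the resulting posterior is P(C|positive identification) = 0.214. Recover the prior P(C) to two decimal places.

Bayes' rule in odds form gives O(C|E) = O(C)·[P(E|C)/P(E|¬C)], hence O(C) = O(C|E)/LR.
Posterior odds = 0.214/(1−0.214) = 0.2723. LR = 0.95/0.43 = 2.2093.
Prior odds = 0.2723/2.2093 = 0.1233, so P(C) = 0.1233/(1+0.1233) ≈ 0.11.

P(C) = 0.11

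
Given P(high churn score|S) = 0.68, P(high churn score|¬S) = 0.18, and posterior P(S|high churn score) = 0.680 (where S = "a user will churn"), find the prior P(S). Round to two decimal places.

In odds form, posterior odds = prior odds × likelihood ratio, so prior odds = posterior odds ÷ LR.
Posterior odds = 0.680/(1−0.680) = 2.1250. LR = 0.68/0.18 = 3.7778.
Prior odds = 2.1250/3.7778 = 0.5625, so P(S) = 0.5625/(1+0.5625) ≈ 0.36.

P(S) = 0.36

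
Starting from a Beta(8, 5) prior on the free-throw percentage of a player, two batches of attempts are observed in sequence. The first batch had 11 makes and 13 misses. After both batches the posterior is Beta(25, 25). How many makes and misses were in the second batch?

Because Beta–binomial updating is additive in the counts, the combined data contributed (α_post−α_prior, β_post−β_prior) successes and failures.
Total across both batches: 25−8=17 makes, 25−5=20 misses.
Subtract the first batch: 17−11=6 makes and 20−13=7 misses.

6 makes and 7 misses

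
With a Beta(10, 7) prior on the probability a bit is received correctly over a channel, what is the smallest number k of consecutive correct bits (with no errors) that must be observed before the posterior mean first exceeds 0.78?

After k correct bits and 0 errors the posterior is Beta(10+k, 7), with mean (10+k)/(10+7+k).
Set (10+k)/(17+k) > 0.78 and solve: k > (0.78·17 − 10)/(1 − 0.78) = 14.818.
The smallest integer exceeding 14.818 is 15.

k = 15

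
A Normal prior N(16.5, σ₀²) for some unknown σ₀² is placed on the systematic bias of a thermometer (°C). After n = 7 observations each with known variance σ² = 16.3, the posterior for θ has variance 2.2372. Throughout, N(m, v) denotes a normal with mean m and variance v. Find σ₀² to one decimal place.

σ₀² = 57.0

For the Normal–Normal model with known σ², precisions add: τ_n = τ₀ + n/σ².
So 1/σ₀² = 1/2.2372 − 7/16.3 = 0.446987 − 0.429448 = 0.017539.
Hence σ₀² = 1/0.017539 ≈ 57.0.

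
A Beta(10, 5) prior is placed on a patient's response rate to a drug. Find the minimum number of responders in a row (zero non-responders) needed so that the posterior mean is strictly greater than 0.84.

k = 17

After k responders and 0 non-responders the posterior is Beta(10+k, 5), with mean (10+k)/(10+5+k).
Set (10+k)/(15+k) > 0.84 and solve: k > (0.84·15 − 10)/(1 − 0.84) = 16.250.
The smallest integer exceeding 16.250 is 17, and checking k=17: (27)/(32) = 0.8438 > 0.84.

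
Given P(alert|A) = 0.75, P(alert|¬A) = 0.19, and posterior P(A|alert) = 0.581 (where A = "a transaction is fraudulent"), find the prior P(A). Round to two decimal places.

P(A) = 0.26

In odds form, posterior odds = prior odds × likelihood ratio, so prior odds = posterior odds ÷ LR.
Posterior odds = 0.581/(1−0.581) = 1.3866. LR = 0.75/0.19 = 3.9474.
Prior odds = 1.3866/3.9474 = 0.3513, so P(A) = 0.3513/(1+0.3513) ≈ 0.26.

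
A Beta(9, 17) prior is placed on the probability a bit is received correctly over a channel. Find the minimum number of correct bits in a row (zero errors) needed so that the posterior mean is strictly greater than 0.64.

k = 22

After k correct bits and 0 errors the posterior is Beta(9+k, 17), with mean (9+k)/(9+17+k).
Set (9+k)/(26+k) > 0.64 and solve: k > (0.64·26 − 9)/(1 − 0.64) = 21.222.
The smallest integer exceeding 21.222 is 22, and checking k=22: (31)/(48) = 0.6458 > 0.64.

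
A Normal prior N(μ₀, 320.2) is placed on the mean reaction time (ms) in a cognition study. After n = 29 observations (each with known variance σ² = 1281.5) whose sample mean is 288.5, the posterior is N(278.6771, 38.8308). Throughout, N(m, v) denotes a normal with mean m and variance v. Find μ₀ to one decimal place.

μ₀ = 207.5

With known observation variance, the Normal–Normal posterior has precision τ_n = τ₀ + n/σ² and mean μ_n = (τ₀μ₀ + (n/σ²)x̄)/τ_n.
Here τ₀ = 1/320.2 = 0.003123 and τ_data = 29/1281.5 = 0.022630, so τ_n = 0.025753.
Rearranging for μ₀: μ₀ = (μ_n·τ_n − τ_data·x̄)/τ₀ = (278.6771·0.025753 − 0.022630·288.5) / 0.003123 = 0.648016/0.003123 ≈ 207.5.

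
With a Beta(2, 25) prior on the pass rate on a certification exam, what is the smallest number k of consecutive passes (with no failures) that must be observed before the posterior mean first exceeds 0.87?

After k passes and 0 failures the posterior is Beta(2+k, 25), with mean (2+k)/(2+25+k).
Set (2+k)/(27+k) > 0.87 and solve: k > (0.87·27 − 2)/(1 − 0.87) = 165.308.
The smallest integer exceeding 165.308 is 166, and checking k=166: (168)/(193) = 0.8705 > 0.87.

k = 166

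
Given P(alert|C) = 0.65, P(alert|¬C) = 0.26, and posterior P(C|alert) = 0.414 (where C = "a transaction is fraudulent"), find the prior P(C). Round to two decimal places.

Bayes' rule in odds form gives O(C|E) = O(C)·[P(E|C)/P(E|¬C)], hence O(C) = O(C|E)/LR.
Posterior odds = 0.414/(1−0.414) = 0.7065. LR = 0.65/0.26 = 2.5000.
Prior odds = 0.7065/2.5000 = 0.2826, so P(C) = 0.2826/(1+0.2826) ≈ 0.22.

P(C) = 0.22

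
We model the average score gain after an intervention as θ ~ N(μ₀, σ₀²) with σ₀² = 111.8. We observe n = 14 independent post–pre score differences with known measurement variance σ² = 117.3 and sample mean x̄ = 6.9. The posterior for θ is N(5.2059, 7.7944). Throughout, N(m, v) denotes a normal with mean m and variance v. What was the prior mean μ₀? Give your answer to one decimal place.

With known observation variance, the Normal–Normal posterior has precision τ_n = τ₀ + n/σ² and mean μ_n = (τ₀μ₀ + (n/σ²)x̄)/τ_n.
Here τ₀ = 1/111.8 = 0.008945 and τ_data = 14/117.3 = 0.119352, so τ_n = 0.128297.
Rearranging for μ₀: μ₀ = (μ_n·τ_n − τ_data·x̄)/τ₀ = (5.2059·0.128297 − 0.119352·6.9) / 0.008945 = -0.155627/0.008945 ≈ -17.4.

μ₀ = -17.4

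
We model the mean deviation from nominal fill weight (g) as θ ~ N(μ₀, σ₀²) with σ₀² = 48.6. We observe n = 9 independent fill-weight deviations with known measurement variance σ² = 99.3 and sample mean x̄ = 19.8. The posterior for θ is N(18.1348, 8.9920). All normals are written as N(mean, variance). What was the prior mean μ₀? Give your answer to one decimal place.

The posterior mean is a precision-weighted average: μ_n = (τ₀μ₀ + τ_data·x̄)/(τ₀+τ_data), with τ₀=1/σ₀² and τ_data=n/σ².
Here τ₀ = 1/48.6 = 0.020576 and τ_data = 9/99.3 = 0.090634, so τ_n = 0.111210.
Rearranging for μ₀: μ₀ = (μ_n·τ_n − τ_data·x̄)/τ₀ = (18.1348·0.111210 − 0.090634·19.8) / 0.020576 = 0.222218/0.020576 ≈ 10.8.

μ₀ = 10.8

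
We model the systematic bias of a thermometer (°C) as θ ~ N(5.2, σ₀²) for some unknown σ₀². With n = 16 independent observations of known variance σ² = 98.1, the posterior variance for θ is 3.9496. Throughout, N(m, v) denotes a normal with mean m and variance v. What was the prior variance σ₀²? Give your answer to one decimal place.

Posterior precision equals prior precision plus data precision: 1/σ_n² = 1/σ₀² + n/σ².
So 1/σ₀² = 1/3.9496 − 16/98.1 = 0.253190 − 0.163099 = 0.090091.
Hence σ₀² = 1/0.090091 ≈ 11.1.

σ₀² = 11.1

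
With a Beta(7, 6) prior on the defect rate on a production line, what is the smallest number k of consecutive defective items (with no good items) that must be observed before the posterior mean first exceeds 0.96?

k = 138

After k defective items and 0 good items the posterior is Beta(7+k, 6), with mean (7+k)/(7+6+k).
Set (7+k)/(13+k) > 0.96 and solve: k > (0.96·13 − 7)/(1 − 0.96) = 137.000.
The smallest integer exceeding 137.000 is 138.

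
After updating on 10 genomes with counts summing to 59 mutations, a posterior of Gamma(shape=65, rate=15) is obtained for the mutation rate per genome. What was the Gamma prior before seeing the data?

Gamma(shape=6, rate=5)

A Gamma(α, β) prior (rate parametrization) on a Poisson rate with n observations summing to S gives posterior Gamma(α+S, β+n).
So α = 65 − 59 = 6 and β = 15 − 10 = 5.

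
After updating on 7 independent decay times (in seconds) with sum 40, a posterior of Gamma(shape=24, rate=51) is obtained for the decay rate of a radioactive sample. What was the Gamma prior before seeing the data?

Gamma(shape=17, rate=11)

Gamma–exponential conjugacy: posterior shape = α + n, posterior rate = β + Σtᵢ.
So α = 24 − 7 = 17 and β = 51 − 40 = 11.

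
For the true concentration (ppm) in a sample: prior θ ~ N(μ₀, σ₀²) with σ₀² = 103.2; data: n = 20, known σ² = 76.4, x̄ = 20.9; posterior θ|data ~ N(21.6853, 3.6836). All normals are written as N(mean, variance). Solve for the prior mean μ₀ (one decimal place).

μ₀ = 42.9

With known observation variance, the Normal–Normal posterior has precision τ_n = τ₀ + n/σ² and mean μ_n = (τ₀μ₀ + (n/σ²)x̄)/τ_n.
Here τ₀ = 1/103.2 = 0.009690 and τ_data = 20/76.4 = 0.261780, so τ_n = 0.271470.
Rearranging for μ₀: μ₀ = (μ_n·τ_n − τ_data·x̄)/τ₀ = (21.6853·0.271470 − 0.261780·20.9) / 0.009690 = 0.415706/0.009690 ≈ 42.9.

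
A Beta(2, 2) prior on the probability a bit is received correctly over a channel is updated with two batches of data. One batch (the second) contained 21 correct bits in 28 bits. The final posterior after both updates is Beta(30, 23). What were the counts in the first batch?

Sequential conjugate updates are equivalent to a single update on the pooled data, so total successes = posterior α − prior α and total failures = posterior β − prior β.
Total across both batches: 30−2=28 correct bits, 23−2=21 errors.
Subtract the second batch: 28−21=7 correct bits and 21−7=14 errors.

7 correct bits and 14 errors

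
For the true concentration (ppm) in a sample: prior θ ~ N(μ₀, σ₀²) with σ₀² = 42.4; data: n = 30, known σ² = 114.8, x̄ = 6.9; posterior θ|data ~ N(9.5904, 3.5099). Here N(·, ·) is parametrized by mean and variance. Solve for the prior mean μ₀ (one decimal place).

μ₀ = 39.4

The posterior mean is a precision-weighted average: μ_n = (τ₀μ₀ + τ_data·x̄)/(τ₀+τ_data), with τ₀=1/σ₀² and τ_data=n/σ².
Here τ₀ = 1/42.4 = 0.023585 and τ_data = 30/114.8 = 0.261324, so τ_n = 0.284909.
Rearranging for μ₀: μ₀ = (μ_n·τ_n − τ_data·x̄)/τ₀ = (9.5904·0.284909 − 0.261324·6.9) / 0.023585 = 0.929256/0.023585 ≈ 39.4.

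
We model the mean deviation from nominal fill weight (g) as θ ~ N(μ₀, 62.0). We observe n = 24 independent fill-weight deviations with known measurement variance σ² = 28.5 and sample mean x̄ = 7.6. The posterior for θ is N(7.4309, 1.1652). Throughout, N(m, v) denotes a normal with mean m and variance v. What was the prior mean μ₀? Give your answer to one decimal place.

The posterior mean is a precision-weighted average: μ_n = (τ₀μ₀ + τ_data·x̄)/(τ₀+τ_data), with τ₀=1/σ₀² and τ_data=n/σ².
Here τ₀ = 1/62.0 = 0.016129 and τ_data = 24/28.5 = 0.842105, so τ_n = 0.858234.
Rearranging for μ₀: μ₀ = (μ_n·τ_n − τ_data·x̄)/τ₀ = (7.4309·0.858234 − 0.842105·7.6) / 0.016129 = -0.022547/0.016129 ≈ -1.4.

μ₀ = -1.4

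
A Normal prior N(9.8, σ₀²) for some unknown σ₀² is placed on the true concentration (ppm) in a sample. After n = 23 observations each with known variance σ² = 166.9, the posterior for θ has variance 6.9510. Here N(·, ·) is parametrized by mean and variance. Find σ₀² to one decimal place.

Posterior precision equals prior precision plus data precision: 1/σ_n² = 1/σ₀² + n/σ².
So 1/σ₀² = 1/6.9510 − 23/166.9 = 0.143864 − 0.137807 = 0.006057.
Hence σ₀² = 1/0.006057 ≈ 165.1.

σ₀² = 165.1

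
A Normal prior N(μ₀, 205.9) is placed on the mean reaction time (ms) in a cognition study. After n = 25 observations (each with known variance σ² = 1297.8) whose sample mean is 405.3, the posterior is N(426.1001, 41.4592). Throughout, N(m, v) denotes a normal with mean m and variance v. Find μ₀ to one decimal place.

The posterior mean is a precision-weighted average: μ_n = (τ₀μ₀ + τ_data·x̄)/(τ₀+τ_data), with τ₀=1/σ₀² and τ_data=n/σ².
Here τ₀ = 1/205.9 = 0.004857 and τ_data = 25/1297.8 = 0.019263, so τ_n = 0.024120.
Rearranging for μ₀: μ₀ = (μ_n·τ_n − τ_data·x̄)/τ₀ = (426.1001·0.024120 − 0.019263·405.3) / 0.004857 = 2.470241/0.004857 ≈ 508.6.

μ₀ = 508.6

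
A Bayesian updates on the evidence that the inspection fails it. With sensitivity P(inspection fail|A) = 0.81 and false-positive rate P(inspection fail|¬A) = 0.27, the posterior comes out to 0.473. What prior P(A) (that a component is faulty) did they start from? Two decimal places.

Bayes' rule in odds form gives O(A|E) = O(A)·[P(E|A)/P(E|¬A)], hence O(A) = O(A|E)/LR.
Posterior odds = 0.473/(1−0.473) = 0.8975. LR = 0.81/0.27 = 3.0000.
Prior odds = 0.8975/3.0000 = 0.2992, so P(A) = 0.2992/(1+0.2992) ≈ 0.23.

P(A) = 0.23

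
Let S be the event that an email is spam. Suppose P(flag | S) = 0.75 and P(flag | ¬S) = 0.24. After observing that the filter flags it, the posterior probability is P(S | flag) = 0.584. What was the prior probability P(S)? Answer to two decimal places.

In odds form, posterior odds = prior odds × likelihood ratio, so prior odds = posterior odds ÷ LR.
Posterior odds = 0.584/(1−0.584) = 1.4038. LR = 0.75/0.24 = 3.1250.
Prior odds = 1.4038/3.1250 = 0.4492, so P(S) = 0.4492/(1+0.4492) ≈ 0.31.

P(S) = 0.31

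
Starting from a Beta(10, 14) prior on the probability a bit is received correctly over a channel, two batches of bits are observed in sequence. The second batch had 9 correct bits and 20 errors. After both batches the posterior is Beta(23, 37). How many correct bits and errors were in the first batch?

4 correct bits and 3 errors

Sequential conjugate updates are equivalent to a single update on the pooled data, so total successes = posterior α − prior α and total failures = posterior β − prior β.
Total across both batches: 23−10=13 correct bits, 37−14=23 errors.
Subtract the second batch: 13−9=4 correct bits and 23−20=3 errors.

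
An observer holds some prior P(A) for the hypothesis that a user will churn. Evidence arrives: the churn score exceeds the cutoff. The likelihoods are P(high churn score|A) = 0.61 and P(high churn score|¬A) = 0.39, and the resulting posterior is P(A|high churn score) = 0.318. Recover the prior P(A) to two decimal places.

Bayes' rule in odds form gives O(A|E) = O(A)·[P(E|A)/P(E|¬A)], hence O(A) = O(A|E)/LR.
Posterior odds = 0.318/(1−0.318) = 0.4663. LR = 0.61/0.39 = 1.5641.
Prior odds = 0.4663/1.5641 = 0.2981, so P(A) = 0.2981/(1+0.2981) ≈ 0.23.

P(A) = 0.23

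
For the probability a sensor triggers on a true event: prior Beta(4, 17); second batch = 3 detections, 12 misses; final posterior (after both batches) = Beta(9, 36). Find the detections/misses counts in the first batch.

2 detections and 7 misses

Because Beta–binomial updating is additive in the counts, the combined data contributed (α_post−α_prior, β_post−β_prior) successes and failures.
Total across both batches: 9−4=5 detections, 36−17=19 misses.
Subtract the second batch: 5−3=2 detections and 19−12=7 misses.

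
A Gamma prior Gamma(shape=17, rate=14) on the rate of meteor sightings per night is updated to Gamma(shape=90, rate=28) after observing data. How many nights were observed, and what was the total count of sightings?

n = 14 nights with total 73 sightings

Gamma–Poisson conjugacy: posterior shape = α + Σxᵢ, posterior rate = β + n.
Matching: Σxᵢ = 90 − 17 = 73 and n = 28 − 14 = 14.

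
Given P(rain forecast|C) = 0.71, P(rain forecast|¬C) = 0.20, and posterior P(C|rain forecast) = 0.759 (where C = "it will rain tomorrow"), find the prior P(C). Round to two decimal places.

P(C) = 0.47

Bayes' rule in odds form gives O(C|E) = O(C)·[P(E|C)/P(E|¬C)], hence O(C) = O(C|E)/LR.
Posterior odds = 0.759/(1−0.759) = 3.1494. LR = 0.71/0.20 = 3.5500.
Prior odds = 3.1494/3.5500 = 0.8872, so P(C) = 0.8872/(1+0.8872) ≈ 0.47.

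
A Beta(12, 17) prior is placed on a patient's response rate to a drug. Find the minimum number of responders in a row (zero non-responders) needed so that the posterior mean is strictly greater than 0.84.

After k responders and 0 non-responders the posterior is Beta(12+k, 17), with mean (12+k)/(12+17+k).
Set (12+k)/(29+k) > 0.84 and solve: k > (0.84·29 − 12)/(1 − 0.84) = 77.250.
The smallest integer exceeding 77.250 is 78, and checking k=78: (90)/(107) = 0.8411 > 0.84.

k = 78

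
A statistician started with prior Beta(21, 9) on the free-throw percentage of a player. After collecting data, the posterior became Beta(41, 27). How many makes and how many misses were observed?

20 makes and 18 misses

Under Beta–binomial conjugacy the posterior parameters are (a+s, b+f).
Match parameters: s=41−21=20, f=27−9=18.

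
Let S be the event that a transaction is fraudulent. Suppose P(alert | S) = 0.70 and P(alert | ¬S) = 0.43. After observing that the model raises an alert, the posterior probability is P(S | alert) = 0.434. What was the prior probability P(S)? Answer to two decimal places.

Bayes' rule in odds form gives O(S|E) = O(S)·[P(E|S)/P(E|¬S)], hence O(S) = O(S|E)/LR.
Posterior odds = 0.434/(1−0.434) = 0.7668. LR = 0.70/0.43 = 1.6279.
Prior odds = 0.7668/1.6279 = 0.4710, so P(S) = 0.4710/(1+0.4710) ≈ 0.32.

P(S) = 0.32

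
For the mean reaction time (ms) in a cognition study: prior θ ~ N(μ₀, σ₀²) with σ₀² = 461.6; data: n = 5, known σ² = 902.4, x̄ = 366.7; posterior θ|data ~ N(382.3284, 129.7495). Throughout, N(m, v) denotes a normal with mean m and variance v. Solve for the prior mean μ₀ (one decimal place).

With known observation variance, the Normal–Normal posterior has precision τ_n = τ₀ + n/σ² and mean μ_n = (τ₀μ₀ + (n/σ²)x̄)/τ_n.
Here τ₀ = 1/461.6 = 0.002166 and τ_data = 5/902.4 = 0.005541, so τ_n = 0.007707.
Rearranging for μ₀: μ₀ = (μ_n·τ_n − τ_data·x̄)/τ₀ = (382.3284·0.007707 − 0.005541·366.7) / 0.002166 = 0.914720/0.002166 ≈ 422.3.

μ₀ = 422.3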